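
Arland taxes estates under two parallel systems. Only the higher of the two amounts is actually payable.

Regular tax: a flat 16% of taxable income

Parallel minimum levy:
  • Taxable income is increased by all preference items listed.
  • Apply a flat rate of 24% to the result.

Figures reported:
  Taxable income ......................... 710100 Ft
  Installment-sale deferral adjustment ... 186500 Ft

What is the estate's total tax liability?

Regular tax:
  710100 Ft × 16% = 113616 Ft

Parallel minimum levy:
  Adjusted income: 710100 Ft + 186500 Ft = 896600 Ft
  896600 Ft × 24% = 215184 Ft

215184 Ft > 113616 Ft, so the parallel minimum levy is the binding amount.

215184 Ft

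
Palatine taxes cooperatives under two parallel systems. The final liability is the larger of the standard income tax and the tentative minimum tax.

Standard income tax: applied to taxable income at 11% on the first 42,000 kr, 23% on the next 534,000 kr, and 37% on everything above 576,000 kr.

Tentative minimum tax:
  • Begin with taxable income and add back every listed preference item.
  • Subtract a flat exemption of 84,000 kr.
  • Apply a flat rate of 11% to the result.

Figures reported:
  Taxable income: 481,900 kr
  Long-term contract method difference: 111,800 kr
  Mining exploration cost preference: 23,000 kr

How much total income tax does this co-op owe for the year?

Standard income tax:
  42,000 kr × 11% = 4,620 kr
  439,900 kr × 23% = 101,177 kr
  → 105,797 kr

Tentative minimum tax:
  Adjusted income: 481,900 kr + 111,800 kr + 23,000 kr = 616,700 kr
  Less exemption 84,000 kr → base 532,700 kr
  532,700 kr × 11% = 58,597 kr

105,797 kr > 58,597 kr, so the standard income tax governs.

105,797 kr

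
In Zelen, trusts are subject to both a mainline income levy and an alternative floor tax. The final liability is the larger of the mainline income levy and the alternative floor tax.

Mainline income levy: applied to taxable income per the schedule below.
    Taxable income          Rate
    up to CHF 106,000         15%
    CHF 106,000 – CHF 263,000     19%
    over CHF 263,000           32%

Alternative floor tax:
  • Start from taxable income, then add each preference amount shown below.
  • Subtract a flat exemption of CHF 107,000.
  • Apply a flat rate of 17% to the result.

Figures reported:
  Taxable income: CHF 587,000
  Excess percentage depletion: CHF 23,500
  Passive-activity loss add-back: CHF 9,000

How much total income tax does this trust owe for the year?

Mainline income levy:
  CHF 106,000 × 15% = CHF 15,900
  CHF 157,000 × 19% = CHF 29,830
  CHF 324,000 × 32% = CHF 103,680
  → CHF 149,410

Alternative floor tax:
  Adjusted income: CHF 587,000 + CHF 23,500 + CHF 9,000 = CHF 619,500
  Less exemption CHF 107,000 → base CHF 512,500
  CHF 512,500 × 17% = CHF 87,125

CHF 149,410 > CHF 87,125, so the mainline income levy governs.

CHF 149,410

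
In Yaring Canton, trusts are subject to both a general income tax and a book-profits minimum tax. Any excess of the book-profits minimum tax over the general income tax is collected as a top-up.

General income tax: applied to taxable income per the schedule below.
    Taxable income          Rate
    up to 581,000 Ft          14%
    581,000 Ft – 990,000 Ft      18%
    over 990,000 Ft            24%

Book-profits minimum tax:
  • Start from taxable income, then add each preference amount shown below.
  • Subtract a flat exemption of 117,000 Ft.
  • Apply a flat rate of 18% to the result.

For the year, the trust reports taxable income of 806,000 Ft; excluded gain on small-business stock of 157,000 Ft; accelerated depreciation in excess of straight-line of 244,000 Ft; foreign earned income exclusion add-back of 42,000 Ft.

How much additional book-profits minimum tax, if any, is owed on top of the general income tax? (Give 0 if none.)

81,920 Ft

General income tax:
  581,000 Ft × 14% = 81,340 Ft
  225,000 Ft × 18% = 40,500 Ft
  → 121,840 Ft

Book-profits minimum tax:
  Adjusted income: 806,000 Ft + 157,000 Ft + 244,000 Ft + 42,000 Ft = 1,249,000 Ft
  Less exemption 117,000 Ft → base 1,132,000 Ft
  1,132,000 Ft × 18% = 203,760 Ft

Excess of book-profits minimum tax over general income tax: 203,760 Ft − 121,840 Ft = 81,920 Ft.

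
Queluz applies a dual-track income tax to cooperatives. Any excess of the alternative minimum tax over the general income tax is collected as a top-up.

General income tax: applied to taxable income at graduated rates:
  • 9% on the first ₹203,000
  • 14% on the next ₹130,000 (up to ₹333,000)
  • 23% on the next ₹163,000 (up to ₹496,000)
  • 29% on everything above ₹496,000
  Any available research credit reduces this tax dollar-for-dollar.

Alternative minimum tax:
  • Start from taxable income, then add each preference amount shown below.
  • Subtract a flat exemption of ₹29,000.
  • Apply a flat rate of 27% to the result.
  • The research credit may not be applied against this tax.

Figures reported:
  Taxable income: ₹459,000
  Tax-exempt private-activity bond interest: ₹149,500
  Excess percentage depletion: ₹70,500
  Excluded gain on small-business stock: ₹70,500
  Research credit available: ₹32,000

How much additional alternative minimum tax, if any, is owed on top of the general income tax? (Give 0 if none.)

₹161,085

Alternative minimum tax:
  Adjusted income: ₹459,000 + ₹149,500 + ₹70,500 + ₹70,500 = ₹749,500
  Less exemption ₹29,000 → base ₹720,500
  ₹720,500 × 27% = ₹194,535

General income tax:
  ₹203,000 × 9% = ₹18,270
  ₹130,000 × 14% = ₹18,200
  ₹126,000 × 23% = ₹28,980
  → ₹65,450
  Less research credit ₹32,000 → ₹33,450

Excess of alternative minimum tax over general income tax: ₹194,535 − ₹33,450 = ₹161,085.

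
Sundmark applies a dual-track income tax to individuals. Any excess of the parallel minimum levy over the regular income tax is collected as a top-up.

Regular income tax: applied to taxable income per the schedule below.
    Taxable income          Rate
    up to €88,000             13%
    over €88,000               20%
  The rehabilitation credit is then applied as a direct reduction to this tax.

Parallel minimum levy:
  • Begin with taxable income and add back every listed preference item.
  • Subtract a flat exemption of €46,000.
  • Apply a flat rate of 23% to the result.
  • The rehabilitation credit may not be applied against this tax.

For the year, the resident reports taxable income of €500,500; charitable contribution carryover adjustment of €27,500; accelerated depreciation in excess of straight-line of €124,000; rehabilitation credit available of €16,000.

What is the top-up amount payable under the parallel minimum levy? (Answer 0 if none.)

€61,440

Parallel minimum levy:
  Adjusted income: €500,500 + €27,500 + €124,000 = €652,000
  Less exemption €46,000 → base €606,000
  €606,000 × 23% = €139,380

Regular income tax:
  €88,000 × 13% = €11,440
  €412,500 × 20% = €82,500
  → €93,940
  Less rehabilitation credit €16,000 → €77,940

Excess of parallel minimum levy over regular income tax: €139,380 − €77,940 = €61,440.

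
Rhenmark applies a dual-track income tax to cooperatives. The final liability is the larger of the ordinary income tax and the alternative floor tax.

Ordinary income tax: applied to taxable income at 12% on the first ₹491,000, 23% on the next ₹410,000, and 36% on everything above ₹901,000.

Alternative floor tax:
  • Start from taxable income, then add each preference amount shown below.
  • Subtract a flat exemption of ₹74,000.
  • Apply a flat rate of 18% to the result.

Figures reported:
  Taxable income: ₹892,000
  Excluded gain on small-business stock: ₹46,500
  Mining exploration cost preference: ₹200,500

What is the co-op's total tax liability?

₹191,700

Ordinary income tax:
  ₹491,000 × 12% = ₹58,920
  ₹401,000 × 23% = ₹92,230
  → ₹151,150

Alternative floor tax:
  Adjusted income: ₹892,000 + ₹46,500 + ₹200,500 = ₹1,139,000
  Less exemption ₹74,000 → base ₹1,065,000
  ₹1,065,000 × 18% = ₹191,700

₹191,700 > ₹151,150, so the alternative floor tax is the binding amount.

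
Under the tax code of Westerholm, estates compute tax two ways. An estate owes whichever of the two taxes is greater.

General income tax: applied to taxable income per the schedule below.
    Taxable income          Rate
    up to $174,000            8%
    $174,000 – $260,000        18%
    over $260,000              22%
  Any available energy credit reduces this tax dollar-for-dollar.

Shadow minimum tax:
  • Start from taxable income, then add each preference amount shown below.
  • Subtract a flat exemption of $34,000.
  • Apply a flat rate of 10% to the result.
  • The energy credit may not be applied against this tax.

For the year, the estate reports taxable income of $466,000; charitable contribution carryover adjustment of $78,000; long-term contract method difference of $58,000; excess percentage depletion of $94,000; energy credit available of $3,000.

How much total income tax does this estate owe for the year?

Shadow minimum tax:
  Adjusted income: $466,000 + $78,000 + $58,000 + $94,000 = $696,000
  Less exemption $34,000 → base $662,000
  $662,000 × 10% = $66,200

General income tax:
  $174,000 × 8% = $13,920
  $86,000 × 18% = $15,480
  $206,000 × 22% = $45,320
  → $74,720
  Less energy credit $3,000 → $71,720

$71,720 > $66,200, so the general income tax governs.

$71,720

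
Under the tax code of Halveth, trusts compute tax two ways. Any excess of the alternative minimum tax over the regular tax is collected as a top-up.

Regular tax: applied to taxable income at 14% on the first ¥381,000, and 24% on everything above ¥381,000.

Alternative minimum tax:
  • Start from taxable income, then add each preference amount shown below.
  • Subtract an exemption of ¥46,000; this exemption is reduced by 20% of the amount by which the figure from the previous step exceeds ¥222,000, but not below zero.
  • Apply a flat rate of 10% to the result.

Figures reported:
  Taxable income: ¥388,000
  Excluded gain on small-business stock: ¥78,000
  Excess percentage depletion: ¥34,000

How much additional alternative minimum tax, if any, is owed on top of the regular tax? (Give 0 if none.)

¥0

Alternative minimum tax:
  Adjusted income: ¥388,000 + ¥78,000 + ¥34,000 = ¥500,000
  Exemption: 20% × (¥500,000 − ¥222,000) = ¥55,600 ≥ ¥46,000, so the exemption is fully phased out
  Base: ¥500,000 − ¥0 = ¥500,000
  ¥500,000 × 10% = ¥50,000

Regular tax:
  ¥381,000 × 14% = ¥53,340
  ¥7,000 × 24% = ¥1,680
  → ¥55,020

¥50,000 ≤ ¥55,020, so no add-on is due.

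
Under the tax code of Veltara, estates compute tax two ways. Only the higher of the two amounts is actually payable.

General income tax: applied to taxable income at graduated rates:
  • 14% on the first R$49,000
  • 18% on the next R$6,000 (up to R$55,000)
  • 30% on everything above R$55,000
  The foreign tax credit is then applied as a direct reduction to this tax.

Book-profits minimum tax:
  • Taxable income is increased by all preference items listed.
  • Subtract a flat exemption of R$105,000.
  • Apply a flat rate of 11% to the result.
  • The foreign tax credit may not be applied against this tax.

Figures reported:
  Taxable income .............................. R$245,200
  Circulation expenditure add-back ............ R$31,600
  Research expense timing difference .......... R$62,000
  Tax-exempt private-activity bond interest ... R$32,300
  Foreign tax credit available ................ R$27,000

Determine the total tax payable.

R$38,000

Book-profits minimum tax:
  Adjusted income: R$245,200 + R$31,600 + R$62,000 + R$32,300 = R$371,100
  Less exemption R$105,000 → base R$266,100
  R$266,100 × 11% = R$29,271

General income tax:
  R$49,000 × 14% = R$6,860
  R$6,000 × 18% = R$1,080
  R$190,200 × 30% = R$57,060
  → R$65,000
  Less foreign tax credit R$27,000 → R$38,000

R$38,000 > R$29,271, so the general income tax governs.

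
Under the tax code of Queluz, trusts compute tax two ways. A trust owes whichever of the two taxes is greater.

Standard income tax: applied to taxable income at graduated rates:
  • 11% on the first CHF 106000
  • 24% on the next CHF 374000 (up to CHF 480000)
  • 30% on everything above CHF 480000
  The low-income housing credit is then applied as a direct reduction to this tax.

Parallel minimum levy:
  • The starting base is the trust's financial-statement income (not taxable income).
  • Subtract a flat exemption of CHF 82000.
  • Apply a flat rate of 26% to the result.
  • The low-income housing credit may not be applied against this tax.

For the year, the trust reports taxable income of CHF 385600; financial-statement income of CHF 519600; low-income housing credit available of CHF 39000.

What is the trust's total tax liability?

CHF 113776

Standard income tax:
  CHF 106000 × 11% = CHF 11660
  CHF 279600 × 24% = CHF 67104
  → CHF 78764
  Less low-income housing credit CHF 39000 → CHF 39764

Parallel minimum levy:
  Base (financial-statement income): CHF 519600
  Less exemption CHF 82000 → base CHF 437600
  CHF 437600 × 26% = CHF 113776

CHF 113776 > CHF 39764, so the parallel minimum levy is the binding amount.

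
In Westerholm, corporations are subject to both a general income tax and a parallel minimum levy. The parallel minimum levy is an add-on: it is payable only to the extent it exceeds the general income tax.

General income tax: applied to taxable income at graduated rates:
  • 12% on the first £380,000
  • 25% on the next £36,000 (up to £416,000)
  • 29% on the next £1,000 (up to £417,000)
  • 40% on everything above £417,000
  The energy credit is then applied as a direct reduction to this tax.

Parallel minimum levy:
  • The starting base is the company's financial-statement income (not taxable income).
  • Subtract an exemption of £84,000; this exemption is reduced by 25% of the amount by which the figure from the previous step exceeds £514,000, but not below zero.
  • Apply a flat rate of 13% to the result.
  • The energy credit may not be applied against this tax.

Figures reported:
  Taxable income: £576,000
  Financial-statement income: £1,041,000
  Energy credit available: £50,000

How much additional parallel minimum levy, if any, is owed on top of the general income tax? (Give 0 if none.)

£66,840

General income tax:
  £380,000 × 12% = £45,600
  £36,000 × 25% = £9,000
  £1,000 × 29% = £290
  £159,000 × 40% = £63,600
  → £118,490
  Less energy credit £50,000 → £68,490

Parallel minimum levy:
  Base (financial-statement income): £1,041,000
  Exemption: 25% × (£1,041,000 − £514,000) = £131,750 ≥ £84,000, so the exemption is fully phased out
  Base: £1,041,000 − £0 = £1,041,000
  £1,041,000 × 13% = £135,330

Excess of parallel minimum levy over general income tax: £135,330 − £68,490 = £66,840.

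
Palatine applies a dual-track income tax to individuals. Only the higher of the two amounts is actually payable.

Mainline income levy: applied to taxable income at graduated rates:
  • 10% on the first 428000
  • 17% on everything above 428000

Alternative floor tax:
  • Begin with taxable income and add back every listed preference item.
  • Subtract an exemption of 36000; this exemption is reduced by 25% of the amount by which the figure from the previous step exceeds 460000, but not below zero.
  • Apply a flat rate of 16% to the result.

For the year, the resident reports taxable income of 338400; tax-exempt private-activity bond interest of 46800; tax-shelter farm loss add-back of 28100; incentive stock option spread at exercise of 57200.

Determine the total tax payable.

69940

Mainline income levy:
  338400 × 10% = 33840

Alternative floor tax:
  Adjusted income: 338400 + 46800 + 28100 + 57200 = 470500
  Exemption: 36000 − 25% × (470500 − 460000) = 36000 − 2625 = 33375
  Base: 470500 − 33375 = 437125
  437125 × 16% = 69940

69940 > 33840, so the alternative floor tax is the binding amount.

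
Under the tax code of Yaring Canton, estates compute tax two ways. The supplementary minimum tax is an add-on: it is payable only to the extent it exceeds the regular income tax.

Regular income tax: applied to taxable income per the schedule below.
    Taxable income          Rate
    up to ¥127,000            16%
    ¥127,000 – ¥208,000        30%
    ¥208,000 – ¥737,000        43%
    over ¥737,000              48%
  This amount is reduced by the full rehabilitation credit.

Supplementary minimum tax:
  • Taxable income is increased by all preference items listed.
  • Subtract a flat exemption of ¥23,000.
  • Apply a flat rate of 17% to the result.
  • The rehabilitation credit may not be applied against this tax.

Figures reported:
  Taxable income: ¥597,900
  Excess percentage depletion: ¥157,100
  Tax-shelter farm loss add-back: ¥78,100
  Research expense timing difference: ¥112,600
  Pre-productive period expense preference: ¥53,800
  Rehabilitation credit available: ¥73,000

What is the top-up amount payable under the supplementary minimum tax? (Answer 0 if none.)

Regular income tax:
  ¥127,000 × 16% = ¥20,320
  ¥81,000 × 30% = ¥24,300
  ¥389,900 × 43% = ¥167,657
  → ¥212,277
  Less rehabilitation credit ¥73,000 → ¥139,277

Supplementary minimum tax:
  Adjusted income: ¥597,900 + ¥157,100 + ¥78,100 + ¥112,600 + ¥53,800 = ¥999,500
  Less exemption ¥23,000 → base ¥976,500
  ¥976,500 × 17% = ¥166,005

Excess of supplementary minimum tax over regular income tax: ¥166,005 − ¥139,277 = ¥26,728.

¥26,728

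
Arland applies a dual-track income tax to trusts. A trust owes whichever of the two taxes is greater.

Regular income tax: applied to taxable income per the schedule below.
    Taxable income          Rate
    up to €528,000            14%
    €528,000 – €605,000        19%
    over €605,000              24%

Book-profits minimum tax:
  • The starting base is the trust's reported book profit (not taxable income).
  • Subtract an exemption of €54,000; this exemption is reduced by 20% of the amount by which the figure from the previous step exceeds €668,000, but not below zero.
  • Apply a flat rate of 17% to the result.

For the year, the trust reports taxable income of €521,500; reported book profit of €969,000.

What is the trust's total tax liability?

Book-profits minimum tax:
  Base (reported book profit): €969,000
  Exemption: 20% × (€969,000 − €668,000) = €60,200 ≥ €54,000, so the exemption is fully phased out
  Base: €969,000 − €0 = €969,000
  €969,000 × 17% = €164,730

Regular income tax:
  €521,500 × 14% = €73,010

€164,730 > €73,010, so the book-profits minimum tax is the binding amount.

€164,730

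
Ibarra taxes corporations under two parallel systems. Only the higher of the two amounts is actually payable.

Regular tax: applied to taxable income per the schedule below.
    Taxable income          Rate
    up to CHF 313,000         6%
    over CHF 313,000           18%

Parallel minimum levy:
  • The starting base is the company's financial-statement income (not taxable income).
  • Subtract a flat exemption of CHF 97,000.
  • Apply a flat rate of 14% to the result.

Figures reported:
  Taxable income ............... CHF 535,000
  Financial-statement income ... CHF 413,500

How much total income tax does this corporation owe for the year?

CHF 58,740

Regular tax:
  CHF 313,000 × 6% = CHF 18,780
  CHF 222,000 × 18% = CHF 39,960
  → CHF 58,740

Parallel minimum levy:
  Base (financial-statement income): CHF 413,500
  Less exemption CHF 97,000 → base CHF 316,500
  CHF 316,500 × 14% = CHF 44,310

CHF 58,740 > CHF 44,310, so the regular tax governs.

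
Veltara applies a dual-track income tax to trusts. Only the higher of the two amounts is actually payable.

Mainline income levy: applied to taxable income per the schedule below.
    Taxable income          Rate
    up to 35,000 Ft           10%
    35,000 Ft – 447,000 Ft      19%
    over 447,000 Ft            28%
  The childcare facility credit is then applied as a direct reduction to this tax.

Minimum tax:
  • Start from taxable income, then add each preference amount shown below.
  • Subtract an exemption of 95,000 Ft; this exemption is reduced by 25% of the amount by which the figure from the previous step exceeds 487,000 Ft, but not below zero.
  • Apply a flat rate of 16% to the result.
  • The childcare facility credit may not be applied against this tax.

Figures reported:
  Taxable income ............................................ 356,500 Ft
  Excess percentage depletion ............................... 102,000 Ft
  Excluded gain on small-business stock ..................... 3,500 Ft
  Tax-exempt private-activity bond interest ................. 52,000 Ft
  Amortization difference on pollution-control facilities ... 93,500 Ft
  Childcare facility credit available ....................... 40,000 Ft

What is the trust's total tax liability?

Mainline income levy:
  35,000 Ft × 10% = 3,500 Ft
  321,500 Ft × 19% = 61,085 Ft
  → 64,585 Ft
  Less childcare facility credit 40,000 Ft → 24,585 Ft

Minimum tax:
  Adjusted income: 356,500 Ft + 102,000 Ft + 3,500 Ft + 52,000 Ft + 93,500 Ft = 607,500 Ft
  Exemption: 95,000 Ft − 25% × (607,500 Ft − 487,000 Ft) = 95,000 Ft − 30,125 Ft = 64,875 Ft
  Base: 607,500 Ft − 64,875 Ft = 542,625 Ft
  542,625 Ft × 16% = 86,820 Ft

86,820 Ft > 24,585 Ft, so the minimum tax is the binding amount.

86,820 Ft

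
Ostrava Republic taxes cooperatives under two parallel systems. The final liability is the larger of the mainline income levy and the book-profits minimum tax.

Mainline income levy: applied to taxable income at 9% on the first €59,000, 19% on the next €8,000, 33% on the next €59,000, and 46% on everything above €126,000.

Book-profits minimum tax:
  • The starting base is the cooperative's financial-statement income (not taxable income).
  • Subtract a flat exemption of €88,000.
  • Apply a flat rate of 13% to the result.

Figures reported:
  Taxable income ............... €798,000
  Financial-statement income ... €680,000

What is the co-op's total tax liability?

Mainline income levy:
  €59,000 × 9% = €5,310
  €8,000 × 19% = €1,520
  €59,000 × 33% = €19,470
  €672,000 × 46% = €309,120
  → €335,420

Book-profits minimum tax:
  Base (financial-statement income): €680,000
  Less exemption €88,000 → base €592,000
  €592,000 × 13% = €76,960

€335,420 > €76,960, so the mainline income levy governs.

€335,420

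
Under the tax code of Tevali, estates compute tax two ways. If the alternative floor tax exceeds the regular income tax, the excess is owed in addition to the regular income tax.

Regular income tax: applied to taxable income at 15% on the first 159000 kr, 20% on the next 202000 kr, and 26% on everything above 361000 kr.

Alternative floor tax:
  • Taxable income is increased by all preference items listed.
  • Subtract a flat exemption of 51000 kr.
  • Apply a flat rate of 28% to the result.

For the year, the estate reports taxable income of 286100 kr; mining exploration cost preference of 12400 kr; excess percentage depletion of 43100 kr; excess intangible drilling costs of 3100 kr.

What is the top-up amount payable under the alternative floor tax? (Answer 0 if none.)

Regular income tax:
  159000 kr × 15% = 23850 kr
  127100 kr × 20% = 25420 kr
  → 49270 kr

Alternative floor tax:
  Adjusted income: 286100 kr + 12400 kr + 43100 kr + 3100 kr = 344700 kr
  Less exemption 51000 kr → base 293700 kr
  293700 kr × 28% = 82236 kr

Excess of alternative floor tax over regular income tax: 82236 kr − 49270 kr = 32966 kr.

32966 kr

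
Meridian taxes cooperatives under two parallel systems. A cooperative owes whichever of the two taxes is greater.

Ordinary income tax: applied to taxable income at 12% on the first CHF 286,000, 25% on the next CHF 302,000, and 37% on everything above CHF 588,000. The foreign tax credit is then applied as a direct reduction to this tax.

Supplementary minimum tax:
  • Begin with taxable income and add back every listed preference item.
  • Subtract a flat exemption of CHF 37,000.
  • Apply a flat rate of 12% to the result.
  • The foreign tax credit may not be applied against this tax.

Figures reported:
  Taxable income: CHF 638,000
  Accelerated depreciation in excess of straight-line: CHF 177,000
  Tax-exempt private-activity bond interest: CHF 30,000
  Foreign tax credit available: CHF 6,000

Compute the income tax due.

Supplementary minimum tax:
  Adjusted income: CHF 638,000 + CHF 177,000 + CHF 30,000 = CHF 845,000
  Less exemption CHF 37,000 → base CHF 808,000
  CHF 808,000 × 12% = CHF 96,960

Ordinary income tax:
  CHF 286,000 × 12% = CHF 34,320
  CHF 302,000 × 25% = CHF 75,500
  CHF 50,000 × 37% = CHF 18,500
  → CHF 128,320
  Less foreign tax credit CHF 6,000 → CHF 122,320

CHF 122,320 > CHF 96,960, so the ordinary income tax governs.

CHF 122,320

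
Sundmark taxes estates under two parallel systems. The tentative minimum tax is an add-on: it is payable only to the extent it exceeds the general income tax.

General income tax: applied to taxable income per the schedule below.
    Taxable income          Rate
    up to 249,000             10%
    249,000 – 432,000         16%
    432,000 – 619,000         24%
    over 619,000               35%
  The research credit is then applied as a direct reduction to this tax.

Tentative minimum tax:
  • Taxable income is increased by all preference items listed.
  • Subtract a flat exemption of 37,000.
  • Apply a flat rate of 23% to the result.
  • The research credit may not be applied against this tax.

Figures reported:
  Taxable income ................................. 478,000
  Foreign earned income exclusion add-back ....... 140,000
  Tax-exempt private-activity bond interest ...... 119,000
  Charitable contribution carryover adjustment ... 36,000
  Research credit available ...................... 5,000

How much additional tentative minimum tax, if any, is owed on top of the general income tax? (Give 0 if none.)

109,060

Tentative minimum tax:
  Adjusted income: 478,000 + 140,000 + 119,000 + 36,000 = 773,000
  Less exemption 37,000 → base 736,000
  736,000 × 23% = 169,280

General income tax:
  249,000 × 10% = 24,900
  183,000 × 16% = 29,280
  46,000 × 24% = 11,040
  → 65,220
  Less research credit 5,000 → 60,220

Excess of tentative minimum tax over general income tax: 169,280 − 60,220 = 109,060.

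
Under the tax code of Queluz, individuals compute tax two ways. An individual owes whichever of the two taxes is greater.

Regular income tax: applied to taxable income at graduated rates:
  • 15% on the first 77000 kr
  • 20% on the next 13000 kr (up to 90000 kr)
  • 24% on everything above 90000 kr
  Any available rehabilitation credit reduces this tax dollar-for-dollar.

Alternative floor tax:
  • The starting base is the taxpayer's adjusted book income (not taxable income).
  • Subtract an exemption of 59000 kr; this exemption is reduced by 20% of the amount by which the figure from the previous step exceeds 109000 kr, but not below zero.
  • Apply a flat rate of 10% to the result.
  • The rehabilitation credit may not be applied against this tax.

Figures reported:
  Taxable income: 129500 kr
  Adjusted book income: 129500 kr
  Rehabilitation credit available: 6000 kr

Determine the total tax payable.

Regular income tax:
  77000 kr × 15% = 11550 kr
  13000 kr × 20% = 2600 kr
  39500 kr × 24% = 9480 kr
  → 23630 kr
  Less rehabilitation credit 6000 kr → 17630 kr

Alternative floor tax:
  Base (adjusted book income): 129500 kr
  Exemption: 59000 kr − 20% × (129500 kr − 109000 kr) = 59000 kr − 4100 kr = 54900 kr
  Base: 129500 kr − 54900 kr = 74600 kr
  74600 kr × 10% = 7460 kr

17630 kr > 7460 kr, so the regular income tax governs.

17630 kr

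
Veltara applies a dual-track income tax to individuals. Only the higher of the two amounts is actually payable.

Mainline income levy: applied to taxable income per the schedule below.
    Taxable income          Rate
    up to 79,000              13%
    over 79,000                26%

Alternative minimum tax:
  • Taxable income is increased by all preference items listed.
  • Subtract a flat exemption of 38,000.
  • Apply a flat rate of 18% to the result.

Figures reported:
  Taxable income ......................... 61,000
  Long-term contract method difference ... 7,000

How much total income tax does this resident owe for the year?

Alternative minimum tax:
  Adjusted income: 61,000 + 7,000 = 68,000
  Less exemption 38,000 → base 30,000
  30,000 × 18% = 5,400

Mainline income levy:
  61,000 × 13% = 7,930

7,930 > 5,400, so the mainline income levy governs.

7,930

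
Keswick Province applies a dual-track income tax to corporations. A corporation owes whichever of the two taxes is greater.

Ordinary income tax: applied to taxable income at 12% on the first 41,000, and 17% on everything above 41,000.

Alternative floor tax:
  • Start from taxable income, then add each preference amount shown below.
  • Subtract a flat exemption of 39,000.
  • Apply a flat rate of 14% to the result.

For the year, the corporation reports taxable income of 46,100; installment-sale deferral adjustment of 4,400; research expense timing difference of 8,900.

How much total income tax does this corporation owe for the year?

5,787

Alternative floor tax:
  Adjusted income: 46,100 + 4,400 + 8,900 = 59,400
  Less exemption 39,000 → base 20,400
  20,400 × 14% = 2,856

Ordinary income tax:
  41,000 × 12% = 4,920
  5,100 × 17% = 867
  → 5,787

5,787 > 2,856, so the ordinary income tax governs.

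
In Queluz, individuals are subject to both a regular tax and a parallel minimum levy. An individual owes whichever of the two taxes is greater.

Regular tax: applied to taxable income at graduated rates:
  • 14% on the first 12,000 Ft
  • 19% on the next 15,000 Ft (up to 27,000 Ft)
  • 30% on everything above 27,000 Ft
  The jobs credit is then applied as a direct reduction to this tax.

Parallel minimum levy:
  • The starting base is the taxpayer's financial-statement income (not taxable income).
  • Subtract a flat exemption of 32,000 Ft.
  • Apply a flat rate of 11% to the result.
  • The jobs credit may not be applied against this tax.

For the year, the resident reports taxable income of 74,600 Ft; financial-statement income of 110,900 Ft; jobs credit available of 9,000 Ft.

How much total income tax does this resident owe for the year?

Parallel minimum levy:
  Base (financial-statement income): 110,900 Ft
  Less exemption 32,000 Ft → base 78,900 Ft
  78,900 Ft × 11% = 8,679 Ft

Regular tax:
  12,000 Ft × 14% = 1,680 Ft
  15,000 Ft × 19% = 2,850 Ft
  47,600 Ft × 30% = 14,280 Ft
  → 18,810 Ft
  Less jobs credit 9,000 Ft → 9,810 Ft

9,810 Ft > 8,679 Ft, so the regular tax governs.

9,810 Ft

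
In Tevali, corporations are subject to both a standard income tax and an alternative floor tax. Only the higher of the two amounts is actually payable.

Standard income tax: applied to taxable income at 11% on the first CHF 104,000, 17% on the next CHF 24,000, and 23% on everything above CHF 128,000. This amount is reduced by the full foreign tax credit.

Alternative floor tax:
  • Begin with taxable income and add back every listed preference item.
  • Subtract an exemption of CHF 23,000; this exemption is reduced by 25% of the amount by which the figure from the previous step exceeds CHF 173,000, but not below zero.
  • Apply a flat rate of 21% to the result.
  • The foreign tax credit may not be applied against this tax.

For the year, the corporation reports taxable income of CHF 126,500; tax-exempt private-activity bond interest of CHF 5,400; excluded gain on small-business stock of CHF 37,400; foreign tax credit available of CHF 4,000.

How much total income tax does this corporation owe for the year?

CHF 30,723

Standard income tax:
  CHF 104,000 × 11% = CHF 11,440
  CHF 22,500 × 17% = CHF 3,825
  → CHF 15,265
  Less foreign tax credit CHF 4,000 → CHF 11,265

Alternative floor tax:
  Adjusted income: CHF 126,500 + CHF 5,400 + CHF 37,400 = CHF 169,300
  Exemption: CHF 169,300 ≤ CHF 173,000, so full CHF 23,000 applies
  Base: CHF 169,300 − CHF 23,000 = CHF 146,300
  CHF 146,300 × 21% = CHF 30,723

CHF 30,723 > CHF 11,265, so the alternative floor tax is the binding amount.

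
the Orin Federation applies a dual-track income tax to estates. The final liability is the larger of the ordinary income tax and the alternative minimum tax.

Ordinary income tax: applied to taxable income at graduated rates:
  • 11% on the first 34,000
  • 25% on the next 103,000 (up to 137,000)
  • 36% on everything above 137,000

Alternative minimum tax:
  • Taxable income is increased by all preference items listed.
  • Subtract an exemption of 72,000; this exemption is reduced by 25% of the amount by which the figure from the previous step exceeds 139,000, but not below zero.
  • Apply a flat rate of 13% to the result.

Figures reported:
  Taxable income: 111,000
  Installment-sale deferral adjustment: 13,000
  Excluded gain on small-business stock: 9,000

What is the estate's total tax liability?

22,990

Alternative minimum tax:
  Adjusted income: 111,000 + 13,000 + 9,000 = 133,000
  Exemption: 133,000 ≤ 139,000, so full 72,000 applies
  Base: 133,000 − 72,000 = 61,000
  61,000 × 13% = 7,930

Ordinary income tax:
  34,000 × 11% = 3,740
  77,000 × 25% = 19,250
  → 22,990

22,990 > 7,930, so the ordinary income tax governs.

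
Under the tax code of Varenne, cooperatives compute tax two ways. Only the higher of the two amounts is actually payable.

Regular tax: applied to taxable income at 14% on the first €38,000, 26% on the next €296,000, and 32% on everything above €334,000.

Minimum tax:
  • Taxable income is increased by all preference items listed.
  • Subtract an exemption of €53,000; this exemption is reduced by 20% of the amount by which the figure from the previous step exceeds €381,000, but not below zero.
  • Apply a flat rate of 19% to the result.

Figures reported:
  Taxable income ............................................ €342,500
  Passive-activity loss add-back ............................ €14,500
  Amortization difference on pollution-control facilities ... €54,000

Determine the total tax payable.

€85,000

Minimum tax:
  Adjusted income: €342,500 + €14,500 + €54,000 = €411,000
  Exemption: €53,000 − 20% × (€411,000 − €381,000) = €53,000 − €6,000 = €47,000
  Base: €411,000 − €47,000 = €364,000
  €364,000 × 19% = €69,160

Regular tax:
  €38,000 × 14% = €5,320
  €296,000 × 26% = €76,960
  €8,500 × 32% = €2,720
  → €85,000

€85,000 > €69,160, so the regular tax governs.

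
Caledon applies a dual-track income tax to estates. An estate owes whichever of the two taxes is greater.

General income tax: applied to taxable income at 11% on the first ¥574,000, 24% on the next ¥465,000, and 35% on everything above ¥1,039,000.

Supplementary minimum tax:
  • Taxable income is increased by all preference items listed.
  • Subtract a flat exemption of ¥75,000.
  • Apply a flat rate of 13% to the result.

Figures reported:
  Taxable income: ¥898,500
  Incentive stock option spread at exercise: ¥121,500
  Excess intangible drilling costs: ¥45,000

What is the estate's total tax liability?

¥141,020

General income tax:
  ¥574,000 × 11% = ¥63,140
  ¥324,500 × 24% = ¥77,880
  → ¥141,020

Supplementary minimum tax:
  Adjusted income: ¥898,500 + ¥121,500 + ¥45,000 = ¥1,065,000
  Less exemption ¥75,000 → base ¥990,000
  ¥990,000 × 13% = ¥128,700

¥141,020 > ¥128,700, so the general income tax governs.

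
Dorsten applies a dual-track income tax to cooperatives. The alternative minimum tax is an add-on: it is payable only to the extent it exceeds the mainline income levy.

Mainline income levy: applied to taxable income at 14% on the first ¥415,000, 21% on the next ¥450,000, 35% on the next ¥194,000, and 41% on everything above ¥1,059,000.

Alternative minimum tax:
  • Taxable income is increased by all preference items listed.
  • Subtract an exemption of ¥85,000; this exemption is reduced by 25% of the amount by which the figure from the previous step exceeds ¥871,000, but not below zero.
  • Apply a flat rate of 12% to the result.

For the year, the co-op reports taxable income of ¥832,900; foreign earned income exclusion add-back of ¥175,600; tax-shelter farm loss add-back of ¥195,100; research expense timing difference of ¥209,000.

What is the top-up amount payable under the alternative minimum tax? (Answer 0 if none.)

¥23,653

Mainline income levy:
  ¥415,000 × 14% = ¥58,100
  ¥417,900 × 21% = ¥87,759
  → ¥145,859

Alternative minimum tax:
  Adjusted income: ¥832,900 + ¥175,600 + ¥195,100 + ¥209,000 = ¥1,412,600
  Exemption: 25% × (¥1,412,600 − ¥871,000) = ¥135,400 ≥ ¥85,000, so the exemption is fully phased out
  Base: ¥1,412,600 − ¥0 = ¥1,412,600
  ¥1,412,600 × 12% = ¥169,512

Excess of alternative minimum tax over mainline income levy: ¥169,512 − ¥145,859 = ¥23,653.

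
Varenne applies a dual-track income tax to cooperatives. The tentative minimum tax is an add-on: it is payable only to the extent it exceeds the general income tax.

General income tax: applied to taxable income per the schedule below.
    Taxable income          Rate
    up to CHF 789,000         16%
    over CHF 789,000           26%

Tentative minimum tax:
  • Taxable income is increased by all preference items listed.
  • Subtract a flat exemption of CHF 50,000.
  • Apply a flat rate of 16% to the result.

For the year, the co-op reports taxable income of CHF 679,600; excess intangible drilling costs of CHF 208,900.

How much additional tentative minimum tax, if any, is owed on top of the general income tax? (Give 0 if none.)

CHF 25,424

General income tax:
  CHF 679,600 × 16% = CHF 108,736

Tentative minimum tax:
  Adjusted income: CHF 679,600 + CHF 208,900 = CHF 888,500
  Less exemption CHF 50,000 → base CHF 838,500
  CHF 838,500 × 16% = CHF 134,160

Excess of tentative minimum tax over general income tax: CHF 134,160 − CHF 108,736 = CHF 25,424.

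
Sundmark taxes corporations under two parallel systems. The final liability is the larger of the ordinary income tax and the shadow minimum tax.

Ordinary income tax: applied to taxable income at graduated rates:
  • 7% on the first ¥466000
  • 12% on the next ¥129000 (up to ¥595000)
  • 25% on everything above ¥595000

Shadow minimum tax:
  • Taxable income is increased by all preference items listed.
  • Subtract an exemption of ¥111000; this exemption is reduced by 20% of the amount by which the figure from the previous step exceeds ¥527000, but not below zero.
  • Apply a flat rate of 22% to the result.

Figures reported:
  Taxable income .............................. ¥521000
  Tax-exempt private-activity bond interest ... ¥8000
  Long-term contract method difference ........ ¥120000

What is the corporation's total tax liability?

¥123728

Shadow minimum tax:
  Adjusted income: ¥521000 + ¥8000 + ¥120000 = ¥649000
  Exemption: ¥111000 − 20% × (¥649000 − ¥527000) = ¥111000 − ¥24400 = ¥86600
  Base: ¥649000 − ¥86600 = ¥562400
  ¥562400 × 22% = ¥123728

Ordinary income tax:
  ¥466000 × 7% = ¥32620
  ¥55000 × 12% = ¥6600
  → ¥39220

¥123728 > ¥39220, so the shadow minimum tax is the binding amount.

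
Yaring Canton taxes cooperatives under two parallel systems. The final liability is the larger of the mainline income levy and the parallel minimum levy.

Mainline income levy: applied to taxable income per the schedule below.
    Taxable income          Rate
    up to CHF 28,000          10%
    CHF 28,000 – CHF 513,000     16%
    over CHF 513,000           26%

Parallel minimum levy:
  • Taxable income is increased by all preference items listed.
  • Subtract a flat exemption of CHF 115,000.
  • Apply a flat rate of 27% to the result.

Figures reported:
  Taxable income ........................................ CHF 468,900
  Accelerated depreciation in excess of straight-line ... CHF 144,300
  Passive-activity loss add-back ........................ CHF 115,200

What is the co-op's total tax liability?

CHF 165,618

Mainline income levy:
  CHF 28,000 × 10% = CHF 2,800
  CHF 440,900 × 16% = CHF 70,544
  → CHF 73,344

Parallel minimum levy:
  Adjusted income: CHF 468,900 + CHF 144,300 + CHF 115,200 = CHF 728,400
  Less exemption CHF 115,000 → base CHF 613,400
  CHF 613,400 × 27% = CHF 165,618

CHF 165,618 > CHF 73,344, so the parallel minimum levy is the binding amount.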